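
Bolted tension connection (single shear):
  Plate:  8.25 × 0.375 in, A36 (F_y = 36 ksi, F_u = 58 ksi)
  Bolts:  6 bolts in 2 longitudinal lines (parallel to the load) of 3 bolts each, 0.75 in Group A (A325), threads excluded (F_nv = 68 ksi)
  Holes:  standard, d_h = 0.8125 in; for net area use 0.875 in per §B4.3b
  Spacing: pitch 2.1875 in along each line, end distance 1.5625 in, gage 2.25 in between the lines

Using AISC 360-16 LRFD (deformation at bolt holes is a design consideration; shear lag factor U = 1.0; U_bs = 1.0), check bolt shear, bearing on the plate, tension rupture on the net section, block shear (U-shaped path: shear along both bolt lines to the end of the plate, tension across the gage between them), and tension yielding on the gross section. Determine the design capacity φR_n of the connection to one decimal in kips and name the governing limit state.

94.6 kips (block shear governs)

Bolt shear: A_b = π(0.75)²/4 = 0.44179 in². φR_n = 0.75 × 68 × 0.44179 × 6 × 1 = 135.2 kips.
Bearing (0.375 in plate, F_u = 58 ksi): end bolts L_c = 1.5625 − 0.8125/2 = 1.15625, R_n = min(1.2×1.15625×0.375×58, 2.4×0.75×0.375×58) = 30.178 kips/bolt; interior L_c = 2.1875 − 0.8125 = 1.375, R_n = 35.888 kips/bolt. φR_n = 0.75 × (2×30.178 + 4×35.888) = 152.9 kips.
Tension rupture (net): A_n = (8.25 − 2×0.875)×0.375 = 2.4375 in² (U = 1.0, A_e = A_n). φR_n = 0.75 × 58 × 2.4375 = 106.0 kips.
Block shear: shear path 2×[1.5625+2×2.1875] = 2×5.9375 in, A_gv = 4.4531, A_nv = 2×(5.9375 − 2.5×0.875)×0.375 = 2.8125 in²; tension across gage: (2.25 − 1×0.875)×0.375 = 0.51563 in². R_n = min(0.6×58×2.8125, 0.6×36×4.4531) + 1.0×58×0.51563 = min(97.875, 96.187) + 29.907 = 126.09 kips. φR_n = 0.75 × 126.09 = 94.6 kips.
Tension yield (gross): A_g = 8.25×0.375 = 3.0938 in². φR_n = 0.90 × 36 × 3.0938 = 100.2 kips.
Governing: min(135.2, 152.9, 106.0, 94.6, 100.2) = 94.6 kips → block shear.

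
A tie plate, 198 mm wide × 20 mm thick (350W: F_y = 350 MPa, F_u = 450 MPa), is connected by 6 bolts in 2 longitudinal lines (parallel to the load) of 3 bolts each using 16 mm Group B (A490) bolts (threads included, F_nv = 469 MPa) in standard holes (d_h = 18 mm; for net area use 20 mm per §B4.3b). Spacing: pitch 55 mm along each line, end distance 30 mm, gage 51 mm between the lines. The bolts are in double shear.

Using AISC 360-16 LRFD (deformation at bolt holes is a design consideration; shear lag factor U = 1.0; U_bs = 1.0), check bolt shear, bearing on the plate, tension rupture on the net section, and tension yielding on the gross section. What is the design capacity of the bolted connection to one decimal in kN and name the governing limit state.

Bolt shear: A_b = π(16)²/4 = 201.06 mm². φR_n = 0.75 × 469 × 201.06 × 6 × 2 = 848.7 kN.
Bearing (20 mm plate, F_u = 450 MPa): end bolts L_c = 30 − 18/2 = 21, R_n = min(1.2×21×20×450, 2.4×16×20×450) = 226.8 kN/bolt; interior L_c = 55 − 18 = 37, R_n = 345.6 kN/bolt. φR_n = 0.75 × (2×226.8 + 4×345.6) = 1377.0 kN.
Tension rupture (net): A_n = (198 − 2×20)×20 = 3160 mm² (U = 1.0, A_e = A_n). φR_n = 0.75 × 450 × 3160 = 1066.5 kN.
Tension yield (gross): A_g = 198×20 = 3960 mm². φR_n = 0.90 × 350 × 3960 = 1247.4 kN.
Governing: min(848.7, 1377.0, 1066.5, 1247.4) = 848.7 kN → bolt shear.

848.7 kN (bolt shear governs)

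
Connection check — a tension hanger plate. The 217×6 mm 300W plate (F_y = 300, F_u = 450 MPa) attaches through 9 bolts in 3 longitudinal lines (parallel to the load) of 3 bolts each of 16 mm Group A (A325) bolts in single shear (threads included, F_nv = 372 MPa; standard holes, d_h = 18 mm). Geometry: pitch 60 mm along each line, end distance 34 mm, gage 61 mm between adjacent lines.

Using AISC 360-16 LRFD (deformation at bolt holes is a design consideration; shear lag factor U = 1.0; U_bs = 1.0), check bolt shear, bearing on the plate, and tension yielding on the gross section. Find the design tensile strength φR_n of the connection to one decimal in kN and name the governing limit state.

351.5 kN (gross-section yield governs)

Bolt shear: A_b = π(16)²/4 = 201.06 mm². φR_n = 0.75 × 372 × 201.06 × 9 × 1 = 504.9 kN.
Bearing (6 mm plate, F_u = 450 MPa): end bolts L_c = 34 − 18/2 = 25, R_n = min(1.2×25×6×450, 2.4×16×6×450) = 81 kN/bolt; interior L_c = 60 − 18 = 42, R_n = 103.68 kN/bolt. φR_n = 0.75 × (3×81 + 6×103.68) = 648.8 kN.
Tension yield (gross): A_g = 217×6 = 1302 mm². φR_n = 0.90 × 300 × 1302 = 351.5 kN.
Governing: min(504.9, 648.8, 351.5) = 351.5 kN → gross-section yield.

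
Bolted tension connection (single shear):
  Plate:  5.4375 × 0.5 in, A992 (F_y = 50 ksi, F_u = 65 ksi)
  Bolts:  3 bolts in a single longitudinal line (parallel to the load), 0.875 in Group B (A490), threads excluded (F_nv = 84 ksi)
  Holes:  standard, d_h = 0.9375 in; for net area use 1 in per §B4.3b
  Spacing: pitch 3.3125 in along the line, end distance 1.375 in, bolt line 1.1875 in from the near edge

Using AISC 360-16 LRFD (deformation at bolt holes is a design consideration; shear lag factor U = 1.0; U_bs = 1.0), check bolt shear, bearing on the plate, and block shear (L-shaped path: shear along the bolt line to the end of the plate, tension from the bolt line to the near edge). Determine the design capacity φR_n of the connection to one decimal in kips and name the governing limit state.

Bolt shear: A_b = π(0.875)²/4 = 0.60132 in². φR_n = 0.75 × 84 × 0.60132 × 3 × 1 = 113.6 kips.
Bearing (0.5 in plate, F_u = 65 ksi): end bolts L_c = 1.375 − 0.9375/2 = 0.90625, R_n = min(1.2×0.90625×0.5×65, 2.4×0.875×0.5×65) = 35.344 kips/bolt; interior L_c = 3.3125 − 0.9375 = 2.375, R_n = 68.25 kips/bolt. φR_n = 0.75 × (1×35.344 + 2×68.25) = 128.9 kips.
Block shear: shear path 1×[1.375+2×3.3125] = 1×8 in, A_gv = 4, A_nv = 1×(8 − 2.5×1)×0.5 = 2.75 in²; tension to near edge: (1.1875 − 0.5×1)×0.5 = 0.34375 in². R_n = min(0.6×65×2.75, 0.6×50×4) + 1.0×65×0.34375 = min(107.25, 120) + 22.344 = 129.59 kips. φR_n = 0.75 × 129.59 = 97.2 kips.
Governing: min(113.6, 128.9, 97.2) = 97.2 kips → block shear.

97.2 kips (block shear governs)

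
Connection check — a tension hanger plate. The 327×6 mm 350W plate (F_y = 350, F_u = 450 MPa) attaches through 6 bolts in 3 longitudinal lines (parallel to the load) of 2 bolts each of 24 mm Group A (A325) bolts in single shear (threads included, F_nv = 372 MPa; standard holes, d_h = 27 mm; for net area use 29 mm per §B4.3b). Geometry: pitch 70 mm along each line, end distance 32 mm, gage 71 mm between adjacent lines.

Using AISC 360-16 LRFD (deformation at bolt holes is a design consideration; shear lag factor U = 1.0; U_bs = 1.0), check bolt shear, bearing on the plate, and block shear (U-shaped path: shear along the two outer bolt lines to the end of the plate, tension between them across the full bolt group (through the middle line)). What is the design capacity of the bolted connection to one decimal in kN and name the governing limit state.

312.3 kN (block shear governs)

Bolt shear: A_b = π(24)²/4 = 452.39 mm². φR_n = 0.75 × 372 × 452.39 × 6 × 1 = 757.3 kN.
Bearing (6 mm plate, F_u = 450 MPa): end bolts L_c = 32 − 27/2 = 18.5, R_n = min(1.2×18.5×6×450, 2.4×24×6×450) = 59.94 kN/bolt; interior L_c = 70 − 27 = 43, R_n = 139.32 kN/bolt. φR_n = 0.75 × (3×59.94 + 3×139.32) = 448.3 kN.
Block shear: shear path 2×[32+1×70] = 2×102 mm, A_gv = 1224, A_nv = 2×(102 − 1.5×29)×6 = 702 mm²; tension across gage: (142 − 2×29)×6 = 504 mm². R_n = min(0.6×450×702, 0.6×350×1224) + 1.0×450×504 = min(189.54, 257.04) + 226.8 = 416.34 kN. φR_n = 0.75 × 416.34 = 312.3 kN.
Governing: min(757.3, 448.3, 312.3) = 312.3 kN → block shear.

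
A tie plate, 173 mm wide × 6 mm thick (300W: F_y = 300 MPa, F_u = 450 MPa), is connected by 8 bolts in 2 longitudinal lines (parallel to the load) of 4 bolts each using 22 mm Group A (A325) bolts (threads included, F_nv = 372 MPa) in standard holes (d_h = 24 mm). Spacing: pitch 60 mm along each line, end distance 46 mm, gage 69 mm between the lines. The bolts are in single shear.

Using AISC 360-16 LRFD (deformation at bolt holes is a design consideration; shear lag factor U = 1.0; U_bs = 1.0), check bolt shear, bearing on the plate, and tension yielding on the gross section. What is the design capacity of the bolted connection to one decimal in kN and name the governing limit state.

Bolt shear: A_b = π(22)²/4 = 380.13 mm². φR_n = 0.75 × 372 × 380.13 × 8 × 1 = 848.5 kN.
Bearing (6 mm plate, F_u = 450 MPa): end bolts L_c = 46 − 24/2 = 34, R_n = min(1.2×34×6×450, 2.4×22×6×450) = 110.16 kN/bolt; interior L_c = 60 − 24 = 36, R_n = 116.64 kN/bolt. φR_n = 0.75 × (2×110.16 + 6×116.64) = 690.1 kN.
Tension yield (gross): A_g = 173×6 = 1038 mm². φR_n = 0.90 × 300 × 1038 = 280.3 kN.
Governing: min(848.5, 690.1, 280.3) = 280.3 kN → gross-section yield.

280.3 kN (gross-section yield governs)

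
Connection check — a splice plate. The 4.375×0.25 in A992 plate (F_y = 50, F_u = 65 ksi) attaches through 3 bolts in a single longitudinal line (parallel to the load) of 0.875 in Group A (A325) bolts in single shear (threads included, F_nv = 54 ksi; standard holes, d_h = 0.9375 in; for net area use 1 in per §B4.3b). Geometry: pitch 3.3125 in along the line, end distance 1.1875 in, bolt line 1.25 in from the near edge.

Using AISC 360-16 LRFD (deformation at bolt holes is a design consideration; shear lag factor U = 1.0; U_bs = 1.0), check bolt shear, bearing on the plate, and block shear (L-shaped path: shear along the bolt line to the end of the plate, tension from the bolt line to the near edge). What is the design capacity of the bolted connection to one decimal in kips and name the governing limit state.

Bolt shear: A_b = π(0.875)²/4 = 0.60132 in². φR_n = 0.75 × 54 × 0.60132 × 3 × 1 = 73.1 kips.
Bearing (0.25 in plate, F_u = 65 ksi): end bolts L_c = 1.1875 − 0.9375/2 = 0.71875, R_n = min(1.2×0.71875×0.25×65, 2.4×0.875×0.25×65) = 14.016 kips/bolt; interior L_c = 3.3125 − 0.9375 = 2.375, R_n = 34.125 kips/bolt. φR_n = 0.75 × (1×14.016 + 2×34.125) = 61.7 kips.
Block shear: shear path 1×[1.1875+2×3.3125] = 1×7.8125 in, A_gv = 1.9531, A_nv = 1×(7.8125 − 2.5×1)×0.25 = 1.3281 in²; tension to near edge: (1.25 − 0.5×1)×0.25 = 0.1875 in². R_n = min(0.6×65×1.3281, 0.6×50×1.9531) + 1.0×65×0.1875 = min(51.796, 58.593) + 12.188 = 63.984 kips. φR_n = 0.75 × 63.984 = 48.0 kips.
Governing: min(73.1, 61.7, 48.0) = 48.0 kips → block shear.

48.0 kips (block shear governs)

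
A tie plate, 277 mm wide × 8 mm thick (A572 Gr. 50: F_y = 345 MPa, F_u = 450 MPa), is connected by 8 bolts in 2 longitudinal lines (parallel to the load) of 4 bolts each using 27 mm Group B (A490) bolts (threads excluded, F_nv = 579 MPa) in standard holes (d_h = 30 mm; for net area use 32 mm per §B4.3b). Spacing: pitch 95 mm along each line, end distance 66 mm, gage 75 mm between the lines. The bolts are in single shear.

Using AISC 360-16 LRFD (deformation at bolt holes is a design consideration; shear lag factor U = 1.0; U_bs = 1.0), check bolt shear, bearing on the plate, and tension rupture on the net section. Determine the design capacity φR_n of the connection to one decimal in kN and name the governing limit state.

Bolt shear: A_b = π(27)²/4 = 572.56 mm². φR_n = 0.75 × 579 × 572.56 × 8 × 1 = 1989.1 kN.
Bearing (8 mm plate, F_u = 450 MPa): end bolts L_c = 66 − 30/2 = 51, R_n = min(1.2×51×8×450, 2.4×27×8×450) = 220.32 kN/bolt; interior L_c = 95 − 30 = 65, R_n = 233.28 kN/bolt. φR_n = 0.75 × (2×220.32 + 6×233.28) = 1380.2 kN.
Tension rupture (net): A_n = (277 − 2×32)×8 = 1704 mm² (U = 1.0, A_e = A_n). φR_n = 0.75 × 450 × 1704 = 575.1 kN.
Governing: min(1989.1, 1380.2, 575.1) = 575.1 kN → net-section rupture.

575.1 kN (net-section rupture governs)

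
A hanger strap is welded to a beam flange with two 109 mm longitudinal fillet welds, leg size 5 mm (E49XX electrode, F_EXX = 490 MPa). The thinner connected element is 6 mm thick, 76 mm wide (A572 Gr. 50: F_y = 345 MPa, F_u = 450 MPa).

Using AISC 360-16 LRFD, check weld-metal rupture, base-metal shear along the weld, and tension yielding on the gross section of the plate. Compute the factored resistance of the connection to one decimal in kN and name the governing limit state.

Weld metal: throat = 0.707×5 = 3.535 mm, L = 2×109 = 218 mm. φR_n = 0.75 × 0.6 × 490 × 3.535 × 218 = 169.9 kN.
Base metal shear (6 mm plate): yield φR_n = 1.0×0.6×345×6×218 = 270.8 kN; rupture φR_n = 0.75×0.6×450×6×218 = 264.9 kN; take 264.9 kN (rupture).
Tension yield (gross): A_g = 76×6 = 456 mm². φR_n = 0.90 × 345 × 456 = 141.6 kN.
Governing: min(169.9, 264.9, 141.6) = 141.6 kN → gross-section yield.

141.6 kN (gross-section yield governs)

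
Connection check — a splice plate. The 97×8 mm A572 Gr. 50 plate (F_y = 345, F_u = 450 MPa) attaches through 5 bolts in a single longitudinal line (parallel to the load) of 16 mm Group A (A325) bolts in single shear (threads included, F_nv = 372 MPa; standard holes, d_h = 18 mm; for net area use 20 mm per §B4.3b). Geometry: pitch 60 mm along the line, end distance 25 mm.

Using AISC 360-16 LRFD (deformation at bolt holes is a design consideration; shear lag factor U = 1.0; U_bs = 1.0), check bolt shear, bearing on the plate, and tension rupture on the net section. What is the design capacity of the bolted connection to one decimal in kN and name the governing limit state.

207.9 kN (net-section rupture governs)

Bolt shear: A_b = π(16)²/4 = 201.06 mm². φR_n = 0.75 × 372 × 201.06 × 5 × 1 = 280.5 kN.
Bearing (8 mm plate, F_u = 450 MPa): end bolts L_c = 25 − 18/2 = 16, R_n = min(1.2×16×8×450, 2.4×16×8×450) = 69.12 kN/bolt; interior L_c = 60 − 18 = 42, R_n = 138.24 kN/bolt. φR_n = 0.75 × (1×69.12 + 4×138.24) = 466.6 kN.
Tension rupture (net): A_n = (97 − 1×20)×8 = 616 mm² (U = 1.0, A_e = A_n). φR_n = 0.75 × 450 × 616 = 207.9 kN.
Governing: min(280.5, 466.6, 207.9) = 207.9 kN → net-section rupture.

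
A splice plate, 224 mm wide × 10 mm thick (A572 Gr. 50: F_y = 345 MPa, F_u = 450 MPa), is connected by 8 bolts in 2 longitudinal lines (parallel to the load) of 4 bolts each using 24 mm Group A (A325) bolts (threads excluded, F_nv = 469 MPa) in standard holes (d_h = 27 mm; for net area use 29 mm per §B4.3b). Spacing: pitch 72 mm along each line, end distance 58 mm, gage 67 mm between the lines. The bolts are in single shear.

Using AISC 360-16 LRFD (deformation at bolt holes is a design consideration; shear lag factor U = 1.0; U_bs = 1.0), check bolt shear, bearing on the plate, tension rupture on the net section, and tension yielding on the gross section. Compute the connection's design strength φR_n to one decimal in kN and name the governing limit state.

Bolt shear: A_b = π(24)²/4 = 452.39 mm². φR_n = 0.75 × 469 × 452.39 × 8 × 1 = 1273.0 kN.
Bearing (10 mm plate, F_u = 450 MPa): end bolts L_c = 58 − 27/2 = 44.5, R_n = min(1.2×44.5×10×450, 2.4×24×10×450) = 240.3 kN/bolt; interior L_c = 72 − 27 = 45, R_n = 243 kN/bolt. φR_n = 0.75 × (2×240.3 + 6×243) = 1454.0 kN.
Tension rupture (net): A_n = (224 − 2×29)×10 = 1660 mm² (U = 1.0, A_e = A_n). φR_n = 0.75 × 450 × 1660 = 560.3 kN.
Tension yield (gross): A_g = 224×10 = 2240 mm². φR_n = 0.90 × 345 × 2240 = 695.5 kN.
Governing: min(1273.0, 1454.0, 560.3, 695.5) = 560.3 kN → net-section rupture.

560.3 kN (net-section rupture governs)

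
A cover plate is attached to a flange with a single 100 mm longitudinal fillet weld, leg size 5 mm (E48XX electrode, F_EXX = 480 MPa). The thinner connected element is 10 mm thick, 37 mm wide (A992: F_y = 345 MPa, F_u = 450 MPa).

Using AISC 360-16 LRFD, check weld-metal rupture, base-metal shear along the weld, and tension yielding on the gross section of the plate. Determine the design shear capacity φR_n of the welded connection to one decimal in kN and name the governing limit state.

Weld metal: throat = 0.707×5 = 3.535 mm, L = 100 mm. φR_n = 0.75 × 0.6 × 480 × 3.535 × 100 = 76.4 kN.
Base metal shear (10 mm plate): yield φR_n = 1.0×0.6×345×10×100 = 207.0 kN; rupture φR_n = 0.75×0.6×450×10×100 = 202.5 kN; take 202.5 kN (rupture).
Tension yield (gross): A_g = 37×10 = 370 mm². φR_n = 0.90 × 345 × 370 = 114.9 kN.
Governing: min(76.4, 202.5, 114.9) = 76.4 kN → weld metal.

76.4 kN (weld metal governs)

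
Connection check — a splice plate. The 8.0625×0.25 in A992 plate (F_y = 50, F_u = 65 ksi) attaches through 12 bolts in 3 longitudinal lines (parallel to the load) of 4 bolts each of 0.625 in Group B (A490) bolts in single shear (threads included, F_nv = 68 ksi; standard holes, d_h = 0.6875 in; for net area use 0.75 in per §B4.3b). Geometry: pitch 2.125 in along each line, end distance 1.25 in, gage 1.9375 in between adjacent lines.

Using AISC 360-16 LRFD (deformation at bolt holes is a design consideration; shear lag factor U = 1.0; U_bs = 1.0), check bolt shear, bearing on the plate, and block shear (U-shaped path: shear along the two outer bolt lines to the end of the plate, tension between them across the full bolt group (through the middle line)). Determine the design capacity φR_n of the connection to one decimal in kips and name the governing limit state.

102.1 kips (block shear governs)

Bolt shear: A_b = π(0.625)²/4 = 0.3068 in². φR_n = 0.75 × 68 × 0.3068 × 12 × 1 = 187.8 kips.
Bearing (0.25 in plate, F_u = 65 ksi): end bolts L_c = 1.25 − 0.6875/2 = 0.90625, R_n = min(1.2×0.90625×0.25×65, 2.4×0.625×0.25×65) = 17.672 kips/bolt; interior L_c = 2.125 − 0.6875 = 1.4375, R_n = 24.375 kips/bolt. φR_n = 0.75 × (3×17.672 + 9×24.375) = 204.3 kips.
Block shear: shear path 2×[1.25+3×2.125] = 2×7.625 in, A_gv = 3.8125, A_nv = 2×(7.625 − 3.5×0.75)×0.25 = 2.5 in²; tension across gage: (3.875 − 2×0.75)×0.25 = 0.59375 in². R_n = min(0.6×65×2.5, 0.6×50×3.8125) + 1.0×65×0.59375 = min(97.5, 114.38) + 38.594 = 136.09 kips. φR_n = 0.75 × 136.09 = 102.1 kips.
Governing: min(187.8, 204.3, 102.1) = 102.1 kips → block shear.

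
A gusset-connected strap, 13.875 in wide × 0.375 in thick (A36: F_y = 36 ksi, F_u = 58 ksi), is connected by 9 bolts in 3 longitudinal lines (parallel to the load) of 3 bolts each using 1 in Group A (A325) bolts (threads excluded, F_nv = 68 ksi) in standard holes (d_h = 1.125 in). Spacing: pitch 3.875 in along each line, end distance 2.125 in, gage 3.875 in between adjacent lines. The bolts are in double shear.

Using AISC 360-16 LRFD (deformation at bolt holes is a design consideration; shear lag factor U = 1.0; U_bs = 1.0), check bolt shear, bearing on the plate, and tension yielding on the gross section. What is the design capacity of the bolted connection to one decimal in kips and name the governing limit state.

168.6 kips (gross-section yield governs)

Bolt shear: A_b = π(1)²/4 = 0.7854 in². φR_n = 0.75 × 68 × 0.7854 × 9 × 2 = 721.0 kips.
Bearing (0.375 in plate, F_u = 58 ksi): end bolts L_c = 2.125 − 1.125/2 = 1.5625, R_n = min(1.2×1.5625×0.375×58, 2.4×1×0.375×58) = 40.781 kips/bolt; interior L_c = 3.875 − 1.125 = 2.75, R_n = 52.2 kips/bolt. φR_n = 0.75 × (3×40.781 + 6×52.2) = 326.7 kips.
Tension yield (gross): A_g = 13.875×0.375 = 5.2031 in². φR_n = 0.90 × 36 × 5.2031 = 168.6 kips.
Governing: min(721.0, 326.7, 168.6) = 168.6 kips → gross-section yield.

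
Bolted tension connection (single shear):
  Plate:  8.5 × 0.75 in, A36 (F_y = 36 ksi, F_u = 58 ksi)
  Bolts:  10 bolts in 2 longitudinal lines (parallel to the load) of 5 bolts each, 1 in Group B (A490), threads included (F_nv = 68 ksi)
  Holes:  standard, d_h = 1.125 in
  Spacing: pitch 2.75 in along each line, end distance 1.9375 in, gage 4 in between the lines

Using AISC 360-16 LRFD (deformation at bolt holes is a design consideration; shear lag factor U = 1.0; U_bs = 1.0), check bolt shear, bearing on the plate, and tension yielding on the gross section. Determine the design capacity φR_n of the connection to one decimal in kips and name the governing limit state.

206.6 kips (gross-section yield governs)

Bolt shear: A_b = π(1)²/4 = 0.7854 in². φR_n = 0.75 × 68 × 0.7854 × 10 × 1 = 400.6 kips.
Bearing (0.75 in plate, F_u = 58 ksi): end bolts L_c = 1.9375 − 1.125/2 = 1.375, R_n = min(1.2×1.375×0.75×58, 2.4×1×0.75×58) = 71.775 kips/bolt; interior L_c = 2.75 − 1.125 = 1.625, R_n = 84.825 kips/bolt. φR_n = 0.75 × (2×71.775 + 8×84.825) = 616.6 kips.
Tension yield (gross): A_g = 8.5×0.75 = 6.375 in². φR_n = 0.90 × 36 × 6.375 = 206.6 kips.
Governing: min(400.6, 616.6, 206.6) = 206.6 kips → gross-section yield.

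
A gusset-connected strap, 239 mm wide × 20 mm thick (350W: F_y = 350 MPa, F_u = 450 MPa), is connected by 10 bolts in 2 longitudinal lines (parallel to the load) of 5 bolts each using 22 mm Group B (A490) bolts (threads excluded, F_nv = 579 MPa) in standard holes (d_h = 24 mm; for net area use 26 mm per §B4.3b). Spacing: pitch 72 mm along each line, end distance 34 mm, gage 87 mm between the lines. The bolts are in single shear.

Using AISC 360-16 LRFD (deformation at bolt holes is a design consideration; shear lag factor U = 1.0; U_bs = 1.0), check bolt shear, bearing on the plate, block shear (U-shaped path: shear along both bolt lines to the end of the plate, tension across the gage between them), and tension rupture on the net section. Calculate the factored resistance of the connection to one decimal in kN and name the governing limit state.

Bolt shear: A_b = π(22)²/4 = 380.13 mm². φR_n = 0.75 × 579 × 380.13 × 10 × 1 = 1650.7 kN.
Bearing (20 mm plate, F_u = 450 MPa): end bolts L_c = 34 − 24/2 = 22, R_n = min(1.2×22×20×450, 2.4×22×20×450) = 237.6 kN/bolt; interior L_c = 72 − 24 = 48, R_n = 475.2 kN/bolt. φR_n = 0.75 × (2×237.6 + 8×475.2) = 3207.6 kN.
Block shear: shear path 2×[34+4×72] = 2×322 mm, A_gv = 12880, A_nv = 2×(322 − 4.5×26)×20 = 8200 mm²; tension across gage: (87 − 1×26)×20 = 1220 mm². R_n = min(0.6×450×8200, 0.6×350×12880) + 1.0×450×1220 = min(2214, 2704.8) + 549 = 2763 kN. φR_n = 0.75 × 2763 = 2072.3 kN.
Tension rupture (net): A_n = (239 − 2×26)×20 = 3740 mm² (U = 1.0, A_e = A_n). φR_n = 0.75 × 450 × 3740 = 1262.3 kN.
Governing: min(1650.7, 3207.6, 2072.3, 1262.3) = 1262.3 kN → net-section rupture.

1262.3 kN (net-section rupture governs)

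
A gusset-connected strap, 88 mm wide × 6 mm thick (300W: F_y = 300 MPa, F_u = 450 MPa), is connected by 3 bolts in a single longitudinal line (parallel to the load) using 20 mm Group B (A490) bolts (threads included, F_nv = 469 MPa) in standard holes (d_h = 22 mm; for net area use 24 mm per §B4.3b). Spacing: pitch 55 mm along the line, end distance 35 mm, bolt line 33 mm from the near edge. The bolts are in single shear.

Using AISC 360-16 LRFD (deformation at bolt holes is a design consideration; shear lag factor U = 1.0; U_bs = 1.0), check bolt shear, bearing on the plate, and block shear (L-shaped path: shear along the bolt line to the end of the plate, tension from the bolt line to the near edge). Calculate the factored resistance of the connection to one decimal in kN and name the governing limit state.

145.8 kN (block shear governs)

Bolt shear: A_b = π(20)²/4 = 314.16 mm². φR_n = 0.75 × 469 × 314.16 × 3 × 1 = 331.5 kN.
Bearing (6 mm plate, F_u = 450 MPa): end bolts L_c = 35 − 22/2 = 24, R_n = min(1.2×24×6×450, 2.4×20×6×450) = 77.76 kN/bolt; interior L_c = 55 − 22 = 33, R_n = 106.92 kN/bolt. φR_n = 0.75 × (1×77.76 + 2×106.92) = 218.7 kN.
Block shear: shear path 1×[35+2×55] = 1×145 mm, A_gv = 870, A_nv = 1×(145 − 2.5×24)×6 = 510 mm²; tension to near edge: (33 − 0.5×24)×6 = 126 mm². R_n = min(0.6×450×510, 0.6×300×870) + 1.0×450×126 = min(137.7, 156.6) + 56.7 = 194.4 kN. φR_n = 0.75 × 194.4 = 145.8 kN.
Governing: min(331.5, 218.7, 145.8) = 145.8 kN → block shear.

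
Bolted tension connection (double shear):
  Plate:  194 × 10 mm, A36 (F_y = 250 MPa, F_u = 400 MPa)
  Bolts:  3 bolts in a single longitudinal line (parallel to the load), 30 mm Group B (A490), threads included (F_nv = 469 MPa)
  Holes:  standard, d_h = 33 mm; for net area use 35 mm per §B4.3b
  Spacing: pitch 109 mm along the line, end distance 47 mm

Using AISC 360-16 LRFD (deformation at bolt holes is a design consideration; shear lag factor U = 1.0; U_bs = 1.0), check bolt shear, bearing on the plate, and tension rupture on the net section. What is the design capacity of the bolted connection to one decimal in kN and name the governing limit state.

Bolt shear: A_b = π(30)²/4 = 706.86 mm². φR_n = 0.75 × 469 × 706.86 × 3 × 2 = 1491.8 kN.
Bearing (10 mm plate, F_u = 400 MPa): end bolts L_c = 47 − 33/2 = 30.5, R_n = min(1.2×30.5×10×400, 2.4×30×10×400) = 146.4 kN/bolt; interior L_c = 109 − 33 = 76, R_n = 288 kN/bolt. φR_n = 0.75 × (1×146.4 + 2×288) = 541.8 kN.
Tension rupture (net): A_n = (194 − 1×35)×10 = 1590 mm² (U = 1.0, A_e = A_n). φR_n = 0.75 × 400 × 1590 = 477.0 kN.
Governing: min(1491.8, 541.8, 477.0) = 477.0 kN → net-section rupture.

477.0 kN (net-section rupture governs)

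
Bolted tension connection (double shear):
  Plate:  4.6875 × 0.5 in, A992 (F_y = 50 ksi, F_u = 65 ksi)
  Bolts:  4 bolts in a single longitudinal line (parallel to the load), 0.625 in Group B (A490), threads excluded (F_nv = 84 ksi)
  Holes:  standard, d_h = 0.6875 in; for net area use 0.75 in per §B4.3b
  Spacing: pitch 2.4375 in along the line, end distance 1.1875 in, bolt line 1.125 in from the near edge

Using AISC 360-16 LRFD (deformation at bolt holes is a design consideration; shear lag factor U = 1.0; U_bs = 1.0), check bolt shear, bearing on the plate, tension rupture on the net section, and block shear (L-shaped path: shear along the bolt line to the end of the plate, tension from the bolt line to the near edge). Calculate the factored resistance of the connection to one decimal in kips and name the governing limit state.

Bolt shear: A_b = π(0.625)²/4 = 0.3068 in². φR_n = 0.75 × 84 × 0.3068 × 4 × 2 = 154.6 kips.
Bearing (0.5 in plate, F_u = 65 ksi): end bolts L_c = 1.1875 − 0.6875/2 = 0.84375, R_n = min(1.2×0.84375×0.5×65, 2.4×0.625×0.5×65) = 32.906 kips/bolt; interior L_c = 2.4375 − 0.6875 = 1.75, R_n = 48.75 kips/bolt. φR_n = 0.75 × (1×32.906 + 3×48.75) = 134.4 kips.
Tension rupture (net): A_n = (4.6875 − 1×0.75)×0.5 = 1.9688 in² (U = 1.0, A_e = A_n). φR_n = 0.75 × 65 × 1.9688 = 96.0 kips.
Block shear: shear path 1×[1.1875+3×2.4375] = 1×8.5 in, A_gv = 4.25, A_nv = 1×(8.5 − 3.5×0.75)×0.5 = 2.9375 in²; tension to near edge: (1.125 − 0.5×0.75)×0.5 = 0.375 in². R_n = min(0.6×65×2.9375, 0.6×50×4.25) + 1.0×65×0.375 = min(114.56, 127.5) + 24.375 = 138.94 kips. φR_n = 0.75 × 138.94 = 104.2 kips.
Governing: min(154.6, 134.4, 96.0, 104.2) = 96.0 kips → net-section rupture.

96.0 kips (net-section rupture governs)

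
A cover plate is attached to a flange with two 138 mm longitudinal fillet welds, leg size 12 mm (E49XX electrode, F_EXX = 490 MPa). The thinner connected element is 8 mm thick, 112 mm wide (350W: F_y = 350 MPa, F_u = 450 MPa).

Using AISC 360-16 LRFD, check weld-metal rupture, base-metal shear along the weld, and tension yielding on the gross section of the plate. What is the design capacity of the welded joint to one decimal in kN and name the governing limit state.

282.2 kN (gross-section yield governs)

Weld metal: throat = 0.707×12 = 8.484 mm, L = 2×138 = 276 mm. φR_n = 0.75 × 0.6 × 490 × 8.484 × 276 = 516.3 kN.
Base metal shear (8 mm plate): yield φR_n = 1.0×0.6×350×8×276 = 463.7 kN; rupture φR_n = 0.75×0.6×450×8×276 = 447.1 kN; take 447.1 kN (rupture).
Tension yield (gross): A_g = 112×8 = 896 mm². φR_n = 0.90 × 350 × 896 = 282.2 kN.
Governing: min(516.3, 447.1, 282.2) = 282.2 kN → gross-section yield.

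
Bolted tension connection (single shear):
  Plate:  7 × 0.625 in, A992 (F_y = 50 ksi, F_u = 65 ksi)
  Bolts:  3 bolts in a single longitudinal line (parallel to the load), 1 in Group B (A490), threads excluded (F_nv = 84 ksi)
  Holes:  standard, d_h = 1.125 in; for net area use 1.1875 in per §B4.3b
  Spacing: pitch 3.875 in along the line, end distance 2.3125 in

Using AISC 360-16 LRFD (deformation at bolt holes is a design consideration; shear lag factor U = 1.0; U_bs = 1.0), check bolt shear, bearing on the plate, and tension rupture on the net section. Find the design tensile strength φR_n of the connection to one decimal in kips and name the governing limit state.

Bolt shear: A_b = π(1)²/4 = 0.7854 in². φR_n = 0.75 × 84 × 0.7854 × 3 × 1 = 148.4 kips.
Bearing (0.625 in plate, F_u = 65 ksi): end bolts L_c = 2.3125 − 1.125/2 = 1.75, R_n = min(1.2×1.75×0.625×65, 2.4×1×0.625×65) = 85.313 kips/bolt; interior L_c = 3.875 − 1.125 = 2.75, R_n = 97.5 kips/bolt. φR_n = 0.75 × (1×85.313 + 2×97.5) = 210.2 kips.
Tension rupture (net): A_n = (7 − 1×1.1875)×0.625 = 3.6328 in² (U = 1.0, A_e = A_n). φR_n = 0.75 × 65 × 3.6328 = 177.1 kips.
Governing: min(148.4, 210.2, 177.1) = 148.4 kips → bolt shear.

148.4 kips (bolt shear governs)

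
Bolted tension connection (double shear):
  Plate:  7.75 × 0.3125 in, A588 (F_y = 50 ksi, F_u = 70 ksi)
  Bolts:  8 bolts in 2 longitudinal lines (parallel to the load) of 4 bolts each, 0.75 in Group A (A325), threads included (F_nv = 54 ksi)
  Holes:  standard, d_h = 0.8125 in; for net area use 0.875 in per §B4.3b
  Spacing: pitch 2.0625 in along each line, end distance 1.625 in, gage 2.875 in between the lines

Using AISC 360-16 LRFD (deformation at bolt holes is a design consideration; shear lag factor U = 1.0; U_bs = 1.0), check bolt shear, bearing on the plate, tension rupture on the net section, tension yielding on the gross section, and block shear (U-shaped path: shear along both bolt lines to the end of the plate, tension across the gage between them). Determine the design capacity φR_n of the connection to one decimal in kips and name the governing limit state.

Bolt shear: A_b = π(0.75)²/4 = 0.44179 in². φR_n = 0.75 × 54 × 0.44179 × 8 × 2 = 286.3 kips.
Bearing (0.3125 in plate, F_u = 70 ksi): end bolts L_c = 1.625 − 0.8125/2 = 1.21875, R_n = min(1.2×1.21875×0.3125×70, 2.4×0.75×0.3125×70) = 31.992 kips/bolt; interior L_c = 2.0625 − 0.8125 = 1.25, R_n = 32.813 kips/bolt. φR_n = 0.75 × (2×31.992 + 6×32.813) = 195.6 kips.
Tension rupture (net): A_n = (7.75 − 2×0.875)×0.3125 = 1.875 in² (U = 1.0, A_e = A_n). φR_n = 0.75 × 70 × 1.875 = 98.4 kips.
Tension yield (gross): A_g = 7.75×0.3125 = 2.4219 in². φR_n = 0.90 × 50 × 2.4219 = 109.0 kips.
Block shear: shear path 2×[1.625+3×2.0625] = 2×7.8125 in, A_gv = 4.8828, A_nv = 2×(7.8125 − 3.5×0.875)×0.3125 = 2.9688 in²; tension across gage: (2.875 − 1×0.875)×0.3125 = 0.625 in². R_n = min(0.6×70×2.9688, 0.6×50×4.8828) + 1.0×70×0.625 = min(124.69, 146.48) + 43.75 = 168.44 kips. φR_n = 0.75 × 168.44 = 126.3 kips.
Governing: min(286.3, 195.6, 98.4, 109.0, 126.3) = 98.4 kips → net-section rupture.

98.4 kips (net-section rupture governs)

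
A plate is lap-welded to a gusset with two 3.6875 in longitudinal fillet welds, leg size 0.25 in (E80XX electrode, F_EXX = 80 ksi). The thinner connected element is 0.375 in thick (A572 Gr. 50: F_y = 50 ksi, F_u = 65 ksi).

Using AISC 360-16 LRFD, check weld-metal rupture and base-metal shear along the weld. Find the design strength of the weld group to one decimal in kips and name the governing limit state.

46.9 kips (weld metal governs)

Weld metal: throat = 0.707×0.25 = 0.17675 in, L = 2×3.6875 = 7.375 in. φR_n = 0.75 × 0.6 × 80 × 0.17675 × 7.375 = 46.9 kips.
Base metal shear (0.375 in plate): yield φR_n = 1.0×0.6×50×0.375×7.375 = 83.0 kips; rupture φR_n = 0.75×0.6×65×0.375×7.375 = 80.9 kips; take 80.9 kips (rupture).
Governing: min(46.9, 80.9) = 46.9 kips → weld metal.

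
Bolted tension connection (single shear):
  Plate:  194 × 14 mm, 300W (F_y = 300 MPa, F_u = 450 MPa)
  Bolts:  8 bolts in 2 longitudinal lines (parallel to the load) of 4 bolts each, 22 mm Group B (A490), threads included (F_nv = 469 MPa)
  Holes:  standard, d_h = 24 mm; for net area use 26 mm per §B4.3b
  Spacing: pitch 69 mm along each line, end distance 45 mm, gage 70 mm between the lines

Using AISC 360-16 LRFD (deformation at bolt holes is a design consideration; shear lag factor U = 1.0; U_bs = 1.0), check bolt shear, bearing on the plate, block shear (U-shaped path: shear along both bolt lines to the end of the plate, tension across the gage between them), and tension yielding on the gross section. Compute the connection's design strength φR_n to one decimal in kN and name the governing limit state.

Bolt shear: A_b = π(22)²/4 = 380.13 mm². φR_n = 0.75 × 469 × 380.13 × 8 × 1 = 1069.7 kN.
Bearing (14 mm plate, F_u = 450 MPa): end bolts L_c = 45 − 24/2 = 33, R_n = min(1.2×33×14×450, 2.4×22×14×450) = 249.48 kN/bolt; interior L_c = 69 − 24 = 45, R_n = 332.64 kN/bolt. φR_n = 0.75 × (2×249.48 + 6×332.64) = 1871.1 kN.
Block shear: shear path 2×[45+3×69] = 2×252 mm, A_gv = 7056, A_nv = 2×(252 − 3.5×26)×14 = 4508 mm²; tension across gage: (70 − 1×26)×14 = 616 mm². R_n = min(0.6×450×4508, 0.6×300×7056) + 1.0×450×616 = min(1217.2, 1270.1) + 277.2 = 1494.4 kN. φR_n = 0.75 × 1494.4 = 1120.8 kN.
Tension yield (gross): A_g = 194×14 = 2716 mm². φR_n = 0.90 × 300 × 2716 = 733.3 kN.
Governing: min(1069.7, 1871.1, 1120.8, 733.3) = 733.3 kN → gross-section yield.

733.3 kN (gross-section yield governs)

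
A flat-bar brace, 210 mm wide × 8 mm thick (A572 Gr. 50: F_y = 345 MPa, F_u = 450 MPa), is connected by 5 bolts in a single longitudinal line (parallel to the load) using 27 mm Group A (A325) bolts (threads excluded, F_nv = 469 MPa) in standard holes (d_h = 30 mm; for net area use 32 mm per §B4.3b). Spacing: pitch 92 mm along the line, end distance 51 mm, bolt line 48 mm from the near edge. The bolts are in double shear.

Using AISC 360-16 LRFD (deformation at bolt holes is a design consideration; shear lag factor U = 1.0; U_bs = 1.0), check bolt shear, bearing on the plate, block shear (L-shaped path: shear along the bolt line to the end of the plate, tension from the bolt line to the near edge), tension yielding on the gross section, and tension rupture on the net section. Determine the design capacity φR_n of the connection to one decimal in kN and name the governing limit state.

480.6 kN (net-section rupture governs)

Bolt shear: A_b = π(27)²/4 = 572.56 mm². φR_n = 0.75 × 469 × 572.56 × 5 × 2 = 2014.0 kN.
Bearing (8 mm plate, F_u = 450 MPa): end bolts L_c = 51 − 30/2 = 36, R_n = min(1.2×36×8×450, 2.4×27×8×450) = 155.52 kN/bolt; interior L_c = 92 − 30 = 62, R_n = 233.28 kN/bolt. φR_n = 0.75 × (1×155.52 + 4×233.28) = 816.5 kN.
Block shear: shear path 1×[51+4×92] = 1×419 mm, A_gv = 3352, A_nv = 1×(419 − 4.5×32)×8 = 2200 mm²; tension to near edge: (48 − 0.5×32)×8 = 256 mm². R_n = min(0.6×450×2200, 0.6×345×3352) + 1.0×450×256 = min(594, 693.86) + 115.2 = 709.2 kN. φR_n = 0.75 × 709.2 = 531.9 kN.
Tension yield (gross): A_g = 210×8 = 1680 mm². φR_n = 0.90 × 345 × 1680 = 521.6 kN.
Tension rupture (net): A_n = (210 − 1×32)×8 = 1424 mm² (U = 1.0, A_e = A_n). φR_n = 0.75 × 450 × 1424 = 480.6 kN.
Governing: min(2014.0, 816.5, 531.9, 521.6, 480.6) = 480.6 kN → net-section rupture.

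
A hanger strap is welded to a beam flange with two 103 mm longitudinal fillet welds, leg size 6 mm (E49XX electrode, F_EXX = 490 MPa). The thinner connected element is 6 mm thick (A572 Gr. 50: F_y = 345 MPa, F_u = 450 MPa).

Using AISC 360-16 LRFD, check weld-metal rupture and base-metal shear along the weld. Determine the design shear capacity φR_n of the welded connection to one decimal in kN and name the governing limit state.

192.7 kN (weld metal governs)

Weld metal: throat = 0.707×6 = 4.242 mm, L = 2×103 = 206 mm. φR_n = 0.75 × 0.6 × 490 × 4.242 × 206 = 192.7 kN.
Base metal shear (6 mm plate): yield φR_n = 1.0×0.6×345×6×206 = 255.9 kN; rupture φR_n = 0.75×0.6×450×6×206 = 250.3 kN; take 250.3 kN (rupture).
Governing: min(192.7, 250.3) = 192.7 kN → weld metal.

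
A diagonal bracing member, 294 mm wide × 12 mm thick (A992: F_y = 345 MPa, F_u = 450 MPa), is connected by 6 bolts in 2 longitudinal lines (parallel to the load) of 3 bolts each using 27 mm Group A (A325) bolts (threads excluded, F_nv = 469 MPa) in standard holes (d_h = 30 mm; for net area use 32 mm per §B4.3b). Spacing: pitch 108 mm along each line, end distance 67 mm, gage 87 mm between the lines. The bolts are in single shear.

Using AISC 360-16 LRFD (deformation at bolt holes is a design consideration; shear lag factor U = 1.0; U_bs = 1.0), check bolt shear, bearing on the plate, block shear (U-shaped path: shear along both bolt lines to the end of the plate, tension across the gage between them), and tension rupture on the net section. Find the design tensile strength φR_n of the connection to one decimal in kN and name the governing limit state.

931.5 kN (net-section rupture governs)

Bolt shear: A_b = π(27)²/4 = 572.56 mm². φR_n = 0.75 × 469 × 572.56 × 6 × 1 = 1208.4 kN.
Bearing (12 mm plate, F_u = 450 MPa): end bolts L_c = 67 − 30/2 = 52, R_n = min(1.2×52×12×450, 2.4×27×12×450) = 336.96 kN/bolt; interior L_c = 108 − 30 = 78, R_n = 349.92 kN/bolt. φR_n = 0.75 × (2×336.96 + 4×349.92) = 1555.2 kN.
Block shear: shear path 2×[67+2×108] = 2×283 mm, A_gv = 6792, A_nv = 2×(283 − 2.5×32)×12 = 4872 mm²; tension across gage: (87 − 1×32)×12 = 660 mm². R_n = min(0.6×450×4872, 0.6×345×6792) + 1.0×450×660 = min(1315.4, 1405.9) + 297 = 1612.4 kN. φR_n = 0.75 × 1612.4 = 1209.3 kN.
Tension rupture (net): A_n = (294 − 2×32)×12 = 2760 mm² (U = 1.0, A_e = A_n). φR_n = 0.75 × 450 × 2760 = 931.5 kN.
Governing: min(1208.4, 1555.2, 1209.3, 931.5) = 931.5 kN → net-section rupture.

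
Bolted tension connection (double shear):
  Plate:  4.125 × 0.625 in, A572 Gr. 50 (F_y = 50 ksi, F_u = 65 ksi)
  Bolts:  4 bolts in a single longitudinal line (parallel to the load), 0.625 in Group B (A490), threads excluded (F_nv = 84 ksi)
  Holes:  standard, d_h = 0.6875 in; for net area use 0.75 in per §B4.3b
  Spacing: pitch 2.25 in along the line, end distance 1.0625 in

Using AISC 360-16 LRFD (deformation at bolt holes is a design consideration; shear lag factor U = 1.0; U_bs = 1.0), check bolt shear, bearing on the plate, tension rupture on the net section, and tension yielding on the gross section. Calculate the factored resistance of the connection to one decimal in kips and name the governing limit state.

102.8 kips (net-section rupture governs)

Bolt shear: A_b = π(0.625)²/4 = 0.3068 in². φR_n = 0.75 × 84 × 0.3068 × 4 × 2 = 154.6 kips.
Bearing (0.625 in plate, F_u = 65 ksi): end bolts L_c = 1.0625 − 0.6875/2 = 0.71875, R_n = min(1.2×0.71875×0.625×65, 2.4×0.625×0.625×65) = 35.039 kips/bolt; interior L_c = 2.25 − 0.6875 = 1.5625, R_n = 60.938 kips/bolt. φR_n = 0.75 × (1×35.039 + 3×60.938) = 163.4 kips.
Tension rupture (net): A_n = (4.125 − 1×0.75)×0.625 = 2.1094 in² (U = 1.0, A_e = A_n). φR_n = 0.75 × 65 × 2.1094 = 102.8 kips.
Tension yield (gross): A_g = 4.125×0.625 = 2.5781 in². φR_n = 0.90 × 50 × 2.5781 = 116.0 kips.
Governing: min(154.6, 163.4, 102.8, 116.0) = 102.8 kips → net-section rupture.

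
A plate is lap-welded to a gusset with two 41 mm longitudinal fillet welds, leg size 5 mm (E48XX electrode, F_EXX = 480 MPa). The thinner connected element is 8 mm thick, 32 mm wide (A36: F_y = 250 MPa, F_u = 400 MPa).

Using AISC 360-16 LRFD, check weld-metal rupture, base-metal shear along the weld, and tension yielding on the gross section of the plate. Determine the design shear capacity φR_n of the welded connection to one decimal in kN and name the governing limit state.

57.6 kN (gross-section yield governs)

Weld metal: throat = 0.707×5 = 3.535 mm, L = 2×41 = 82 mm. φR_n = 0.75 × 0.6 × 480 × 3.535 × 82 = 62.6 kN.
Base metal shear (8 mm plate): yield φR_n = 1.0×0.6×250×8×82 = 98.4 kN; rupture φR_n = 0.75×0.6×400×8×82 = 118.1 kN; take 98.4 kN (yield).
Tension yield (gross): A_g = 32×8 = 256 mm². φR_n = 0.90 × 250 × 256 = 57.6 kN.
Governing: min(62.6, 98.4, 57.6) = 57.6 kN → gross-section yield.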